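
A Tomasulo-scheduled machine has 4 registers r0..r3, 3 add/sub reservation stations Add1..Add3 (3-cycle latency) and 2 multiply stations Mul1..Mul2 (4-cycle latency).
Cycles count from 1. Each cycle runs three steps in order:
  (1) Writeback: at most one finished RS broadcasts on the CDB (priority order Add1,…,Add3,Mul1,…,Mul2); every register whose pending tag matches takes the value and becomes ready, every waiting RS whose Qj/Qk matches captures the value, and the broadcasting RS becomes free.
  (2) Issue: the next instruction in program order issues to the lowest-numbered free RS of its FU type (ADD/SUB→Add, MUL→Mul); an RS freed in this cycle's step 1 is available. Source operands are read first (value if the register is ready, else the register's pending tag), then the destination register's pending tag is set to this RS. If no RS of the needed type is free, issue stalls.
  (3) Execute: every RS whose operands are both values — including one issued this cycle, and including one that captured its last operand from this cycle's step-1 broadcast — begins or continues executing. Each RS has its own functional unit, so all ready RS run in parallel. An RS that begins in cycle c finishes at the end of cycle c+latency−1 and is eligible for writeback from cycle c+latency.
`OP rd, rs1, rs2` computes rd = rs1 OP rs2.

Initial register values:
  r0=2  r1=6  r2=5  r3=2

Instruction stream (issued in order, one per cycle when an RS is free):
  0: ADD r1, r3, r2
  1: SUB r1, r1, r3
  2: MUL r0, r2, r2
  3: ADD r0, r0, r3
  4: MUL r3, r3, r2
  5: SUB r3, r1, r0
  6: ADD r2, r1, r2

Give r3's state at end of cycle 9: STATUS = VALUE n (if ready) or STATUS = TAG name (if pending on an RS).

  c1: issue ADD r1<-Add1  regs: r0:2,r1:Add1,r2:5,r3:2
  c2: issue SUB r1<-Add2  regs: r0:2,r1:Add2,r2:5,r3:2
  c3: issue MUL r0<-Mul1  regs: r0:Mul1,r1:Add2,r2:5,r3:2
  c4: CDB Add1=7; issue ADD r0<-Add1  regs: r0:Add1,r1:Add2,r2:5,r3:2
  c5: issue MUL r3<-Mul2  regs: r0:Add1,r1:Add2,r2:5,r3:Mul2
  c6: issue SUB r3<-Add3  regs: r0:Add1,r1:Add2,r2:5,r3:Add3
  c7: CDB Add2=5; issue ADD r2<-Add2  regs: r0:Add1,r1:5,r2:Add2,r3:Add3
  c8: CDB Mul1=25  regs: r0:Add1,r1:5,r2:Add2,r3:Add3
  c9: CDB Mul2=10  regs: r0:Add1,r1:5,r2:Add2,r3:Add3

STATUS = TAG Add3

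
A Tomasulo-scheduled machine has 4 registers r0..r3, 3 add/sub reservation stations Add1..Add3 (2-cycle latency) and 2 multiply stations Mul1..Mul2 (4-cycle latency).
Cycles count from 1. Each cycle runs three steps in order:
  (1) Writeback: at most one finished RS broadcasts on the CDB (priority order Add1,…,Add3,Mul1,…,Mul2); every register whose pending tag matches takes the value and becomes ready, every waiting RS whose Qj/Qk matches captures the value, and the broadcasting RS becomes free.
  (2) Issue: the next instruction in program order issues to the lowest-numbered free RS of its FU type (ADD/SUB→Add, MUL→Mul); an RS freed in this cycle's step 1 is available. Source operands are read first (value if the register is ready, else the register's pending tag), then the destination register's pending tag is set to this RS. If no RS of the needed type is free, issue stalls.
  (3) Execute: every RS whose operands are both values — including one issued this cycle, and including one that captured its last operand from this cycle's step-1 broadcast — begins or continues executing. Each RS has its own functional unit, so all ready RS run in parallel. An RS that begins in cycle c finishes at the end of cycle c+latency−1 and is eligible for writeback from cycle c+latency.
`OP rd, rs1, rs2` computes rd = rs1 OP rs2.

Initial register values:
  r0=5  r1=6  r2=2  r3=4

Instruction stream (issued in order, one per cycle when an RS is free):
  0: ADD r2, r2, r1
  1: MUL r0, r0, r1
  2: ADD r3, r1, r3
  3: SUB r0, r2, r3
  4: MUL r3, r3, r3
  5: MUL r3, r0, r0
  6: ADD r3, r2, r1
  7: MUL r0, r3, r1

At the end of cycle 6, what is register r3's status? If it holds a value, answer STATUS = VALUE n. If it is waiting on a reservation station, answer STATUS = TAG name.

STATUS = TAG Mul1

  c1: issue ADD r2<-Add1  regs: r0:5,r1:6,r2:Add1,r3:4
  c2: issue MUL r0<-Mul1  regs: r0:Mul1,r1:6,r2:Add1,r3:4
  c3: CDB Add1=8; issue ADD r3<-Add1  regs: r0:Mul1,r1:6,r2:8,r3:Add1
  c4: issue SUB r0<-Add2  regs: r0:Add2,r1:6,r2:8,r3:Add1
  c5: CDB Add1=10; issue MUL r3<-Mul2  regs: r0:Add2,r1:6,r2:8,r3:Mul2
  c6: CDB Mul1=30; issue MUL r3<-Mul1  regs: r0:Add2,r1:6,r2:8,r3:Mul1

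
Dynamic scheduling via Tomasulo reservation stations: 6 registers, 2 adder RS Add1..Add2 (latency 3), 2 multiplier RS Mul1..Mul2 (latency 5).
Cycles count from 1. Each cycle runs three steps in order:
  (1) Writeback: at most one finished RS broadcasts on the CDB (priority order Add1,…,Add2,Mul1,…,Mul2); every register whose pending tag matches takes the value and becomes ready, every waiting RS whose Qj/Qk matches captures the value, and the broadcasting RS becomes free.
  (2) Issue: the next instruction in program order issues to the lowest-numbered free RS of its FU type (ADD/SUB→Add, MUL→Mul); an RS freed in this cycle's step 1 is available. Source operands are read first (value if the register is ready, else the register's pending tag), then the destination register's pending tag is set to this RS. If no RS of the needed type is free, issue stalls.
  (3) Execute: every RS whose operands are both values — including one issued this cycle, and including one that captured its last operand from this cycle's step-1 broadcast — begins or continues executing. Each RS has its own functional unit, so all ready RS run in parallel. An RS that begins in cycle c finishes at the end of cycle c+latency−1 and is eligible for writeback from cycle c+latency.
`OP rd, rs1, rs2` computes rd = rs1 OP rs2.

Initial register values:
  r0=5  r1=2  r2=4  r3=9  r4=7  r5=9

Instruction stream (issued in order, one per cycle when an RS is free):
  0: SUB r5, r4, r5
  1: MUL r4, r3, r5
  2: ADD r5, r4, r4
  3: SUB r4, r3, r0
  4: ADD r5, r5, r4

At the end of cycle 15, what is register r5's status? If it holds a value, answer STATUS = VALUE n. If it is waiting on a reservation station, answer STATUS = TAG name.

STATUS = VALUE -32

cycle 1: issue SUB r5<-Add1 // r0:5,r1:2,r2:4,r3:9,r4:7,r5:Add1
cycle 2: issue MUL r4<-Mul1 // r0:5,r1:2,r2:4,r3:9,r4:Mul1,r5:Add1
cycle 3: issue ADD r5<-Add2 // r0:5,r1:2,r2:4,r3:9,r4:Mul1,r5:Add2
cycle 4: CDB Add1=-2; issue SUB r4<-Add1 // r0:5,r1:2,r2:4,r3:9,r4:Add1,r5:Add2
cycle 5: stall // r0:5,r1:2,r2:4,r3:9,r4:Add1,r5:Add2
cycle 6: stall // r0:5,r1:2,r2:4,r3:9,r4:Add1,r5:Add2
cycle 7: CDB Add1=4; issue ADD r5<-Add1 // r0:5,r1:2,r2:4,r3:9,r4:4,r5:Add1
cycle 8: - // r0:5,r1:2,r2:4,r3:9,r4:4,r5:Add1
cycle 9: CDB Mul1=-18 // r0:5,r1:2,r2:4,r3:9,r4:4,r5:Add1
cycle 10: - // r0:5,r1:2,r2:4,r3:9,r4:4,r5:Add1
cycle 11: - // r0:5,r1:2,r2:4,r3:9,r4:4,r5:Add1
cycle 12: CDB Add2=-36 // r0:5,r1:2,r2:4,r3:9,r4:4,r5:Add1
cycle 13: - // r0:5,r1:2,r2:4,r3:9,r4:4,r5:Add1
cycle 14: - // r0:5,r1:2,r2:4,r3:9,r4:4,r5:Add1
cycle 15: CDB Add1=-32 // r0:5,r1:2,r2:4,r3:9,r4:4,r5:-32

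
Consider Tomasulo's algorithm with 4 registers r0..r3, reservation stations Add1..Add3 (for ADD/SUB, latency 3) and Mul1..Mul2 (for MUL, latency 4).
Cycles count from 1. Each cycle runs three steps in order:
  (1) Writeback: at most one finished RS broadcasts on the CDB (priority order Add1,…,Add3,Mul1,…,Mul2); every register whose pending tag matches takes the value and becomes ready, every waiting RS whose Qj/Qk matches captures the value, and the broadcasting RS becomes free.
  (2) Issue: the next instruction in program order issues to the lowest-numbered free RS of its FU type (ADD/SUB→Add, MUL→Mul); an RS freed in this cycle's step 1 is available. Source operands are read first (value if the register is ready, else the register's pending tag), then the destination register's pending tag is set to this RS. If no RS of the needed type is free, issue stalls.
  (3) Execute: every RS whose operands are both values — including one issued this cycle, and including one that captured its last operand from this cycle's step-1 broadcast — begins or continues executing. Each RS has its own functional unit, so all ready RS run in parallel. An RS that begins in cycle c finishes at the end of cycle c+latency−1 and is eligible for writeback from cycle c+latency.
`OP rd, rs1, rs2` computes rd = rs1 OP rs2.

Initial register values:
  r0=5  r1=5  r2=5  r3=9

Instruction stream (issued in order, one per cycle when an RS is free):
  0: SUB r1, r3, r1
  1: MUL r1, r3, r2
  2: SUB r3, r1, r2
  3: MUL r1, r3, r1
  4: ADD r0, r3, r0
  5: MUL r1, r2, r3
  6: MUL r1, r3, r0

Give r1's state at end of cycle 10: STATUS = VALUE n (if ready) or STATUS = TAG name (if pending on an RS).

cycle 1: issue SUB r1<-Add1 // r0:5,r1:Add1,r2:5,r3:9
cycle 2: issue MUL r1<-Mul1 // r0:5,r1:Mul1,r2:5,r3:9
cycle 3: issue SUB r3<-Add2 // r0:5,r1:Mul1,r2:5,r3:Add2
cycle 4: CDB Add1=4; issue MUL r1<-Mul2 // r0:5,r1:Mul2,r2:5,r3:Add2
cycle 5: issue ADD r0<-Add1 // r0:Add1,r1:Mul2,r2:5,r3:Add2
cycle 6: CDB Mul1=45; issue MUL r1<-Mul1 // r0:Add1,r1:Mul1,r2:5,r3:Add2
cycle 7: stall // r0:Add1,r1:Mul1,r2:5,r3:Add2
cycle 8: stall // r0:Add1,r1:Mul1,r2:5,r3:Add2
cycle 9: CDB Add2=40; stall // r0:Add1,r1:Mul1,r2:5,r3:40
cycle 10: stall // r0:Add1,r1:Mul1,r2:5,r3:40

STATUS = TAG Mul1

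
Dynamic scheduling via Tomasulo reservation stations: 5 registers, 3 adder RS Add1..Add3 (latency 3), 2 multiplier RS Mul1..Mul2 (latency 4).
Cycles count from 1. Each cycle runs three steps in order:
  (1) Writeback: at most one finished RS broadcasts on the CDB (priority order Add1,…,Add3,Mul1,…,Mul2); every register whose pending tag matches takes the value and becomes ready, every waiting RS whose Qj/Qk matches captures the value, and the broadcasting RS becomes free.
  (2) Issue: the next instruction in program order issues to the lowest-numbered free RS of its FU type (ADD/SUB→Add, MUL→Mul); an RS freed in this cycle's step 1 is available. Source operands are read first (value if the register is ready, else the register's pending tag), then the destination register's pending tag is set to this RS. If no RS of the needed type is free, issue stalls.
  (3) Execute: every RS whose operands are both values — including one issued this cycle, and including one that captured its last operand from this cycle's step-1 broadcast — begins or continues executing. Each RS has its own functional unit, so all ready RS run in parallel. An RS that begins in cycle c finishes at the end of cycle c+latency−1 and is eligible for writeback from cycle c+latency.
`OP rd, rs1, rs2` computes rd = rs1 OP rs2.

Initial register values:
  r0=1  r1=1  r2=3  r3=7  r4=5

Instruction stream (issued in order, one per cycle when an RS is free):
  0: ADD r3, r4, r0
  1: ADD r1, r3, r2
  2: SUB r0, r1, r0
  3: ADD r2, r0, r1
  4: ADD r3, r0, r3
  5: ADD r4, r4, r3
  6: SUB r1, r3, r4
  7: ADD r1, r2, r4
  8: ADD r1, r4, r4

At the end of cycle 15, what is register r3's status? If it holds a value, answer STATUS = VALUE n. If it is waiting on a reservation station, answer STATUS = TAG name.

STATUS = VALUE 14

cycle 1: issue ADD r3<-Add1 // r0:1,r1:1,r2:3,r3:Add1,r4:5
cycle 2: issue ADD r1<-Add2 // r0:1,r1:Add2,r2:3,r3:Add1,r4:5
cycle 3: issue SUB r0<-Add3 // r0:Add3,r1:Add2,r2:3,r3:Add1,r4:5
cycle 4: CDB Add1=6; issue ADD r2<-Add1 // r0:Add3,r1:Add2,r2:Add1,r3:6,r4:5
cycle 5: stall // r0:Add3,r1:Add2,r2:Add1,r3:6,r4:5
cycle 6: stall // r0:Add3,r1:Add2,r2:Add1,r3:6,r4:5
cycle 7: CDB Add2=9; issue ADD r3<-Add2 // r0:Add3,r1:9,r2:Add1,r3:Add2,r4:5
cycle 8: stall // r0:Add3,r1:9,r2:Add1,r3:Add2,r4:5
cycle 9: stall // r0:Add3,r1:9,r2:Add1,r3:Add2,r4:5
cycle 10: CDB Add3=8; issue ADD r4<-Add3 // r0:8,r1:9,r2:Add1,r3:Add2,r4:Add3
cycle 11: stall // r0:8,r1:9,r2:Add1,r3:Add2,r4:Add3
cycle 12: stall // r0:8,r1:9,r2:Add1,r3:Add2,r4:Add3
cycle 13: CDB Add1=17; issue SUB r1<-Add1 // r0:8,r1:Add1,r2:17,r3:Add2,r4:Add3
cycle 14: CDB Add2=14; issue ADD r1<-Add2 // r0:8,r1:Add2,r2:17,r3:14,r4:Add3
cycle 15: stall // r0:8,r1:Add2,r2:17,r3:14,r4:Add3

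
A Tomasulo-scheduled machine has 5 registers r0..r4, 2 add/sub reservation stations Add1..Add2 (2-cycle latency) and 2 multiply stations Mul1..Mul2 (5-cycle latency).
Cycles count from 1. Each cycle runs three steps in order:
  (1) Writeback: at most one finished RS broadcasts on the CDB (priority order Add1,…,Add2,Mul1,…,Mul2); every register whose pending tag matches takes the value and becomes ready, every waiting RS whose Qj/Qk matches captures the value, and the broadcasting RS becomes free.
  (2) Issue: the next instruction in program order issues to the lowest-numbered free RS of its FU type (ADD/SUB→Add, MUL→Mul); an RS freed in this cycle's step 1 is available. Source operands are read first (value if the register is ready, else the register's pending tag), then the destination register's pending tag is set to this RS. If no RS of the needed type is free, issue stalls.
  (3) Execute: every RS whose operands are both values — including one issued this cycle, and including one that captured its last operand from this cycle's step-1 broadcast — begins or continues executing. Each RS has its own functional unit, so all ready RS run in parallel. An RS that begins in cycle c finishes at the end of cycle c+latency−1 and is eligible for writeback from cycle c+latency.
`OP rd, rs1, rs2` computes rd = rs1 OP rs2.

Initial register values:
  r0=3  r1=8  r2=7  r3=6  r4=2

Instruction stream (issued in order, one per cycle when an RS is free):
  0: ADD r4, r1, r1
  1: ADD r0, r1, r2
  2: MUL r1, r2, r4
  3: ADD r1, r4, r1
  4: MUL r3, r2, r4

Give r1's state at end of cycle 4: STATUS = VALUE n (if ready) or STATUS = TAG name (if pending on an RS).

STATUS = TAG Add1

  c1: issue ADD r4<-Add1  regs: r0:3,r1:8,r2:7,r3:6,r4:Add1
  c2: issue ADD r0<-Add2  regs: r0:Add2,r1:8,r2:7,r3:6,r4:Add1
  c3: CDB Add1=16; issue MUL r1<-Mul1  regs: r0:Add2,r1:Mul1,r2:7,r3:6,r4:16
  c4: CDB Add2=15; issue ADD r1<-Add1  regs: r0:15,r1:Add1,r2:7,r3:6,r4:16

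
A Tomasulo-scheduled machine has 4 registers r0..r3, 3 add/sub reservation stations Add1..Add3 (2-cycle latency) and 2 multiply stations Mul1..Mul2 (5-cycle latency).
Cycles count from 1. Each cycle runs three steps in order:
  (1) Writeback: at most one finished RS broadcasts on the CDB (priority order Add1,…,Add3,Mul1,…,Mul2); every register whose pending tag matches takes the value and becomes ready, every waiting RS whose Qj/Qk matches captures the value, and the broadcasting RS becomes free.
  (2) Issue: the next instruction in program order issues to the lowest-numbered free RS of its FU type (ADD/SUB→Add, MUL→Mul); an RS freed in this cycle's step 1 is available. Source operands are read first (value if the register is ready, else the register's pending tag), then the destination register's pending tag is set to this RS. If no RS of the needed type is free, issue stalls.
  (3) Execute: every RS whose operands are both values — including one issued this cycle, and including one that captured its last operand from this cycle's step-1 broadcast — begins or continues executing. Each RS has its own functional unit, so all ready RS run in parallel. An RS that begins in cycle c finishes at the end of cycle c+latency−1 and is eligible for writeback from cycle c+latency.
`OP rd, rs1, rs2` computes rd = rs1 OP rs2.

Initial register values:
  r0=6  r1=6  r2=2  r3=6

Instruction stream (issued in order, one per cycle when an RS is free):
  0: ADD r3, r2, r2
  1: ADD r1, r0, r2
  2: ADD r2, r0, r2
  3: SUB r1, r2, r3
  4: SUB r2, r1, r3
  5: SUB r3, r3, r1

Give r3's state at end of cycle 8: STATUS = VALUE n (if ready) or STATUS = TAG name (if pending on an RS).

  c1: issue ADD r3<-Add1  regs: r0:6,r1:6,r2:2,r3:Add1
  c2: issue ADD r1<-Add2  regs: r0:6,r1:Add2,r2:2,r3:Add1
  c3: CDB Add1=4; issue ADD r2<-Add1  regs: r0:6,r1:Add2,r2:Add1,r3:4
  c4: CDB Add2=8; issue SUB r1<-Add2  regs: r0:6,r1:Add2,r2:Add1,r3:4
  c5: CDB Add1=8; issue SUB r2<-Add1  regs: r0:6,r1:Add2,r2:Add1,r3:4
  c6: issue SUB r3<-Add3  regs: r0:6,r1:Add2,r2:Add1,r3:Add3
  c7: CDB Add2=4  regs: r0:6,r1:4,r2:Add1,r3:Add3
  c8: -  regs: r0:6,r1:4,r2:Add1,r3:Add3

STATUS = TAG Add3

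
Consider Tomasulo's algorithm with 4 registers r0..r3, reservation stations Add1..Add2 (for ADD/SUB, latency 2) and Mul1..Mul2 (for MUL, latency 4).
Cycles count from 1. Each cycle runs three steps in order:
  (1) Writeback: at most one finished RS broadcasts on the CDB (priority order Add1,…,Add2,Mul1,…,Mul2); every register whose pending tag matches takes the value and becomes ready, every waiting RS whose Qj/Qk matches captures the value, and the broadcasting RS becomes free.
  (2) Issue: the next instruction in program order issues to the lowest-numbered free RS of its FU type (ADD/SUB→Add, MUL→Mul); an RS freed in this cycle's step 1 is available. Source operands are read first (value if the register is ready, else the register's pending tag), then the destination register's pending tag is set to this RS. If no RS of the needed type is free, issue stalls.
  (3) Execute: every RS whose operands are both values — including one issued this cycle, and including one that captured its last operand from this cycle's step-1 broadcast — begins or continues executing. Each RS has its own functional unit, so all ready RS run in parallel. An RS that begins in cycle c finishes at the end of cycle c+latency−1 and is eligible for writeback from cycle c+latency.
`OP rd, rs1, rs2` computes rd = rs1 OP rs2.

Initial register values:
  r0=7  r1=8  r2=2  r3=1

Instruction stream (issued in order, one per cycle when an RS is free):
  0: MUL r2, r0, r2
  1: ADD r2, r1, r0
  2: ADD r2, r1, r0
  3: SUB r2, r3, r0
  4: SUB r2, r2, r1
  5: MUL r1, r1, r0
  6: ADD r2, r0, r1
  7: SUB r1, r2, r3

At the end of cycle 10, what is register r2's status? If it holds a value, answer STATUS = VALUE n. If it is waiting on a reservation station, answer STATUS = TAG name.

  c1: issue MUL r2<-Mul1  regs: r0:7,r1:8,r2:Mul1,r3:1
  c2: issue ADD r2<-Add1  regs: r0:7,r1:8,r2:Add1,r3:1
  c3: issue ADD r2<-Add2  regs: r0:7,r1:8,r2:Add2,r3:1
  c4: CDB Add1=15; issue SUB r2<-Add1  regs: r0:7,r1:8,r2:Add1,r3:1
  c5: CDB Add2=15; issue SUB r2<-Add2  regs: r0:7,r1:8,r2:Add2,r3:1
  c6: CDB Add1=-6; issue MUL r1<-Mul2  regs: r0:7,r1:Mul2,r2:Add2,r3:1
  c7: CDB Mul1=14; issue ADD r2<-Add1  regs: r0:7,r1:Mul2,r2:Add1,r3:1
  c8: CDB Add2=-14; issue SUB r1<-Add2  regs: r0:7,r1:Add2,r2:Add1,r3:1
  c9: -  regs: r0:7,r1:Add2,r2:Add1,r3:1
  c10: CDB Mul2=56  regs: r0:7,r1:Add2,r2:Add1,r3:1

STATUS = TAG Add1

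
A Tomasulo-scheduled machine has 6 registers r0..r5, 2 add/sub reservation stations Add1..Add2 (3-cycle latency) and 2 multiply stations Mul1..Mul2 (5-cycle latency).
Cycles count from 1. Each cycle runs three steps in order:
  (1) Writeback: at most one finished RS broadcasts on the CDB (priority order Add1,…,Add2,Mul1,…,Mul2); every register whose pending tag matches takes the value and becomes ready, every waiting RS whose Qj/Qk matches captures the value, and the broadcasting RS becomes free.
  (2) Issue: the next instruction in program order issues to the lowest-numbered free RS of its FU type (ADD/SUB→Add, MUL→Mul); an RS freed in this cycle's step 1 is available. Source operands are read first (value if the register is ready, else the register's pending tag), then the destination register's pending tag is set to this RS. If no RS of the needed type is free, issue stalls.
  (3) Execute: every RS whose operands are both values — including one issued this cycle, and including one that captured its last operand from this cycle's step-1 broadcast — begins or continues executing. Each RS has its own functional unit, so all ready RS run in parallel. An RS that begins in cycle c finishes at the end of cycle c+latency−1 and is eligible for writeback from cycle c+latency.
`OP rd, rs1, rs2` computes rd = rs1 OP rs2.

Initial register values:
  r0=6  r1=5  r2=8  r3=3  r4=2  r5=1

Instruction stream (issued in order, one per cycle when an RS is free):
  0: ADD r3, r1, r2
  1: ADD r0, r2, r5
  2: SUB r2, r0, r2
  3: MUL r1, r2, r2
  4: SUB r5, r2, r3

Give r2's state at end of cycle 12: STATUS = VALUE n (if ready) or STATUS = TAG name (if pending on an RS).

STATUS = VALUE 1

cycle 1: issue ADD r3<-Add1 // r0:6,r1:5,r2:8,r3:Add1,r4:2,r5:1
cycle 2: issue ADD r0<-Add2 // r0:Add2,r1:5,r2:8,r3:Add1,r4:2,r5:1
cycle 3: stall // r0:Add2,r1:5,r2:8,r3:Add1,r4:2,r5:1
cycle 4: CDB Add1=13; issue SUB r2<-Add1 // r0:Add2,r1:5,r2:Add1,r3:13,r4:2,r5:1
cycle 5: CDB Add2=9; issue MUL r1<-Mul1 // r0:9,r1:Mul1,r2:Add1,r3:13,r4:2,r5:1
cycle 6: issue SUB r5<-Add2 // r0:9,r1:Mul1,r2:Add1,r3:13,r4:2,r5:Add2
cycle 7: - // r0:9,r1:Mul1,r2:Add1,r3:13,r4:2,r5:Add2
cycle 8: CDB Add1=1 // r0:9,r1:Mul1,r2:1,r3:13,r4:2,r5:Add2
cycle 9: - // r0:9,r1:Mul1,r2:1,r3:13,r4:2,r5:Add2
cycle 10: - // r0:9,r1:Mul1,r2:1,r3:13,r4:2,r5:Add2
cycle 11: CDB Add2=-12 // r0:9,r1:Mul1,r2:1,r3:13,r4:2,r5:-12
cycle 12: - // r0:9,r1:Mul1,r2:1,r3:13,r4:2,r5:-12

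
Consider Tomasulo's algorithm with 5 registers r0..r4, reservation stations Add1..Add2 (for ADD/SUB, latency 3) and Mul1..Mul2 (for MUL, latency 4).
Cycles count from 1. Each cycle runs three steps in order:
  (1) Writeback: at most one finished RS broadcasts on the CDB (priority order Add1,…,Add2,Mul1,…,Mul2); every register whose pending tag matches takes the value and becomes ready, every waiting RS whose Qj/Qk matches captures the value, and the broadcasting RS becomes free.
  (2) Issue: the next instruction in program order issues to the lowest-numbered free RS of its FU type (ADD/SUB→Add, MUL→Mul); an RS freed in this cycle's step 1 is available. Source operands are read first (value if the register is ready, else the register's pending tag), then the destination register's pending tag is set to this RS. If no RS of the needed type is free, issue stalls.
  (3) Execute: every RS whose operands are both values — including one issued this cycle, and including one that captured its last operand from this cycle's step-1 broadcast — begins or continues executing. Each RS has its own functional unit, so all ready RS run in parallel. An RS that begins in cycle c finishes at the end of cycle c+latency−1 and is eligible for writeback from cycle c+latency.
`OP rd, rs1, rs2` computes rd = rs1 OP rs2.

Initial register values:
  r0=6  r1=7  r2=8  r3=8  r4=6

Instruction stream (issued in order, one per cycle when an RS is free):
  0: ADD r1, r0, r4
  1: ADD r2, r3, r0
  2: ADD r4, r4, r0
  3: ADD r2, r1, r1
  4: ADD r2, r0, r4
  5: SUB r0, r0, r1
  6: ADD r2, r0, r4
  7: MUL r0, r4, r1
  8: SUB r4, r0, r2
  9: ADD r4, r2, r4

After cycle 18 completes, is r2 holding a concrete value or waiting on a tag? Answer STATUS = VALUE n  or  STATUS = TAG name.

STATUS = VALUE 6

c1: issue ADD r1<-Add1 | r0:6,r1:Add1,r2:8,r3:8,r4:6
c2: issue ADD r2<-Add2 | r0:6,r1:Add1,r2:Add2,r3:8,r4:6
c3: stall | r0:6,r1:Add1,r2:Add2,r3:8,r4:6
c4: CDB Add1=12; issue ADD r4<-Add1 | r0:6,r1:12,r2:Add2,r3:8,r4:Add1
c5: CDB Add2=14; issue ADD r2<-Add2 | r0:6,r1:12,r2:Add2,r3:8,r4:Add1
c6: stall | r0:6,r1:12,r2:Add2,r3:8,r4:Add1
c7: CDB Add1=12; issue ADD r2<-Add1 | r0:6,r1:12,r2:Add1,r3:8,r4:12
c8: CDB Add2=24; issue SUB r0<-Add2 | r0:Add2,r1:12,r2:Add1,r3:8,r4:12
c9: stall | r0:Add2,r1:12,r2:Add1,r3:8,r4:12
c10: CDB Add1=18; issue ADD r2<-Add1 | r0:Add2,r1:12,r2:Add1,r3:8,r4:12
c11: CDB Add2=-6; issue MUL r0<-Mul1 | r0:Mul1,r1:12,r2:Add1,r3:8,r4:12
c12: issue SUB r4<-Add2 | r0:Mul1,r1:12,r2:Add1,r3:8,r4:Add2
c13: stall | r0:Mul1,r1:12,r2:Add1,r3:8,r4:Add2
c14: CDB Add1=6; issue ADD r4<-Add1 | r0:Mul1,r1:12,r2:6,r3:8,r4:Add1
c15: CDB Mul1=144 | r0:144,r1:12,r2:6,r3:8,r4:Add1
c16: - | r0:144,r1:12,r2:6,r3:8,r4:Add1
c17: - | r0:144,r1:12,r2:6,r3:8,r4:Add1
c18: CDB Add2=138 | r0:144,r1:12,r2:6,r3:8,r4:Add1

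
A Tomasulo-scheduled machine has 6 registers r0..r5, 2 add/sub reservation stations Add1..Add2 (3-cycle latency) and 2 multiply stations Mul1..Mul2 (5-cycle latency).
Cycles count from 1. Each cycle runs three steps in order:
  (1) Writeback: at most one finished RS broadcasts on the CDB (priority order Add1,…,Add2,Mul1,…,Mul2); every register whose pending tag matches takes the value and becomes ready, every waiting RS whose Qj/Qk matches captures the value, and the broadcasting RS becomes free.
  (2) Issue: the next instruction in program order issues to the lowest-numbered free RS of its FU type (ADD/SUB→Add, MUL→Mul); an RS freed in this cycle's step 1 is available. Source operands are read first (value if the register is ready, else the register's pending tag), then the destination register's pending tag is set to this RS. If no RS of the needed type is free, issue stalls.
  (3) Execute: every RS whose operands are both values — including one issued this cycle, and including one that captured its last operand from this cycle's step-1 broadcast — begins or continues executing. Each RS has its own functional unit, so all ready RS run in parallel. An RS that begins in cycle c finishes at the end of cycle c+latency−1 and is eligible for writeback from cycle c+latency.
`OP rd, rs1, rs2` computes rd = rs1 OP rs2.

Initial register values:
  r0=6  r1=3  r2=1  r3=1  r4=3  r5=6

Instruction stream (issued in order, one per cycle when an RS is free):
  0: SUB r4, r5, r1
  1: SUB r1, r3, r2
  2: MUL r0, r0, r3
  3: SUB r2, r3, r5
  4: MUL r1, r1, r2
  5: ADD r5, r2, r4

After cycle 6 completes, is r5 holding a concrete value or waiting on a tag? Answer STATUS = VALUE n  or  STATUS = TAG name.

STATUS = TAG Add2

c1: issue SUB r4<-Add1 | r0:6,r1:3,r2:1,r3:1,r4:Add1,r5:6
c2: issue SUB r1<-Add2 | r0:6,r1:Add2,r2:1,r3:1,r4:Add1,r5:6
c3: issue MUL r0<-Mul1 | r0:Mul1,r1:Add2,r2:1,r3:1,r4:Add1,r5:6
c4: CDB Add1=3; issue SUB r2<-Add1 | r0:Mul1,r1:Add2,r2:Add1,r3:1,r4:3,r5:6
c5: CDB Add2=0; issue MUL r1<-Mul2 | r0:Mul1,r1:Mul2,r2:Add1,r3:1,r4:3,r5:6
c6: issue ADD r5<-Add2 | r0:Mul1,r1:Mul2,r2:Add1,r3:1,r4:3,r5:Add2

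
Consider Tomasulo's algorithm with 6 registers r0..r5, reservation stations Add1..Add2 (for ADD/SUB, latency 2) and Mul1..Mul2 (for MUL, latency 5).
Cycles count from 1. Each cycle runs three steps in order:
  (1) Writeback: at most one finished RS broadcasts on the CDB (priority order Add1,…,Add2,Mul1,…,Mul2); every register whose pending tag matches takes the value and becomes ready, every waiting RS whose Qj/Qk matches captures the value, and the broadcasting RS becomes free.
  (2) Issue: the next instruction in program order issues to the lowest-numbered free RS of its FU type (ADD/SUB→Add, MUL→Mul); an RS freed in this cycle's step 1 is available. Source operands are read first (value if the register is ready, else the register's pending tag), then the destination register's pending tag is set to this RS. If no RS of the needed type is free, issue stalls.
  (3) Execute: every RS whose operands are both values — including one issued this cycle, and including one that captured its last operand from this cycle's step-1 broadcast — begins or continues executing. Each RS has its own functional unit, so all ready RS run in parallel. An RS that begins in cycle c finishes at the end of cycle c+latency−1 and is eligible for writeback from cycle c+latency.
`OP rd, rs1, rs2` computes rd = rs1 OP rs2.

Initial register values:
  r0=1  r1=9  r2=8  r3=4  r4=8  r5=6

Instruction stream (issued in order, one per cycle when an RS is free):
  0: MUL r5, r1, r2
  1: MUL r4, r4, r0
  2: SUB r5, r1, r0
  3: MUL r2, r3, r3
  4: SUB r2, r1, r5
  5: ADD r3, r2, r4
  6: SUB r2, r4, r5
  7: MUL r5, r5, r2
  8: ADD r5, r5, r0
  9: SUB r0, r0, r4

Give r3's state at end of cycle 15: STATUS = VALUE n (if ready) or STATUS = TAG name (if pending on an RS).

STATUS = VALUE 9

  c1: issue MUL r5<-Mul1  regs: r0:1,r1:9,r2:8,r3:4,r4:8,r5:Mul1
  c2: issue MUL r4<-Mul2  regs: r0:1,r1:9,r2:8,r3:4,r4:Mul2,r5:Mul1
  c3: issue SUB r5<-Add1  regs: r0:1,r1:9,r2:8,r3:4,r4:Mul2,r5:Add1
  c4: stall  regs: r0:1,r1:9,r2:8,r3:4,r4:Mul2,r5:Add1
  c5: CDB Add1=8; stall  regs: r0:1,r1:9,r2:8,r3:4,r4:Mul2,r5:8
  c6: CDB Mul1=72; issue MUL r2<-Mul1  regs: r0:1,r1:9,r2:Mul1,r3:4,r4:Mul2,r5:8
  c7: CDB Mul2=8; issue SUB r2<-Add1  regs: r0:1,r1:9,r2:Add1,r3:4,r4:8,r5:8
  c8: issue ADD r3<-Add2  regs: r0:1,r1:9,r2:Add1,r3:Add2,r4:8,r5:8
  c9: CDB Add1=1; issue SUB r2<-Add1  regs: r0:1,r1:9,r2:Add1,r3:Add2,r4:8,r5:8
  c10: issue MUL r5<-Mul2  regs: r0:1,r1:9,r2:Add1,r3:Add2,r4:8,r5:Mul2
  c11: CDB Add1=0; issue ADD r5<-Add1  regs: r0:1,r1:9,r2:0,r3:Add2,r4:8,r5:Add1
  c12: CDB Add2=9; issue SUB r0<-Add2  regs: r0:Add2,r1:9,r2:0,r3:9,r4:8,r5:Add1
  c13: CDB Mul1=16  regs: r0:Add2,r1:9,r2:0,r3:9,r4:8,r5:Add1
  c14: CDB Add2=-7  regs: r0:-7,r1:9,r2:0,r3:9,r4:8,r5:Add1
  c15: -  regs: r0:-7,r1:9,r2:0,r3:9,r4:8,r5:Add1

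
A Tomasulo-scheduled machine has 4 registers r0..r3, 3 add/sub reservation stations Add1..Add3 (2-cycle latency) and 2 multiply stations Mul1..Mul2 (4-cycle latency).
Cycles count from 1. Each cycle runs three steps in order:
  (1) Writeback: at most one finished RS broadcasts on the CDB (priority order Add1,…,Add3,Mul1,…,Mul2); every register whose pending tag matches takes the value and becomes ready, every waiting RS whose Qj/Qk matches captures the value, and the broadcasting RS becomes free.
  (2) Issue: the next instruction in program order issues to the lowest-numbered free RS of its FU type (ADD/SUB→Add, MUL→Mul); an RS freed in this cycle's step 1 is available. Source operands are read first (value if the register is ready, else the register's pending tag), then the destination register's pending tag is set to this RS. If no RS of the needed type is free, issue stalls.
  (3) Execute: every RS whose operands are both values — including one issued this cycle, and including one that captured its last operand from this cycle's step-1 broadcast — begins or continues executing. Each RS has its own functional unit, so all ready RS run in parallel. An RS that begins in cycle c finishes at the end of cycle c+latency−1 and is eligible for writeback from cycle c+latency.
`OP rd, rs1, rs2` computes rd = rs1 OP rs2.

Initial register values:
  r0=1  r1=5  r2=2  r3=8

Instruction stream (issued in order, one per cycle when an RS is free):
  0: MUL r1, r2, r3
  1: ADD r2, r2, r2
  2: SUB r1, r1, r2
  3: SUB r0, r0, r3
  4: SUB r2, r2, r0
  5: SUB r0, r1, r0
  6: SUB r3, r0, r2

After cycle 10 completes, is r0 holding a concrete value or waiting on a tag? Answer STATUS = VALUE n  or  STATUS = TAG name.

c1: issue MUL r1<-Mul1 | r0:1,r1:Mul1,r2:2,r3:8
c2: issue ADD r2<-Add1 | r0:1,r1:Mul1,r2:Add1,r3:8
c3: issue SUB r1<-Add2 | r0:1,r1:Add2,r2:Add1,r3:8
c4: CDB Add1=4; issue SUB r0<-Add1 | r0:Add1,r1:Add2,r2:4,r3:8
c5: CDB Mul1=16; issue SUB r2<-Add3 | r0:Add1,r1:Add2,r2:Add3,r3:8
c6: CDB Add1=-7; issue SUB r0<-Add1 | r0:Add1,r1:Add2,r2:Add3,r3:8
c7: CDB Add2=12; issue SUB r3<-Add2 | r0:Add1,r1:12,r2:Add3,r3:Add2
c8: CDB Add3=11 | r0:Add1,r1:12,r2:11,r3:Add2
c9: CDB Add1=19 | r0:19,r1:12,r2:11,r3:Add2
c10: - | r0:19,r1:12,r2:11,r3:Add2

STATUS = VALUE 19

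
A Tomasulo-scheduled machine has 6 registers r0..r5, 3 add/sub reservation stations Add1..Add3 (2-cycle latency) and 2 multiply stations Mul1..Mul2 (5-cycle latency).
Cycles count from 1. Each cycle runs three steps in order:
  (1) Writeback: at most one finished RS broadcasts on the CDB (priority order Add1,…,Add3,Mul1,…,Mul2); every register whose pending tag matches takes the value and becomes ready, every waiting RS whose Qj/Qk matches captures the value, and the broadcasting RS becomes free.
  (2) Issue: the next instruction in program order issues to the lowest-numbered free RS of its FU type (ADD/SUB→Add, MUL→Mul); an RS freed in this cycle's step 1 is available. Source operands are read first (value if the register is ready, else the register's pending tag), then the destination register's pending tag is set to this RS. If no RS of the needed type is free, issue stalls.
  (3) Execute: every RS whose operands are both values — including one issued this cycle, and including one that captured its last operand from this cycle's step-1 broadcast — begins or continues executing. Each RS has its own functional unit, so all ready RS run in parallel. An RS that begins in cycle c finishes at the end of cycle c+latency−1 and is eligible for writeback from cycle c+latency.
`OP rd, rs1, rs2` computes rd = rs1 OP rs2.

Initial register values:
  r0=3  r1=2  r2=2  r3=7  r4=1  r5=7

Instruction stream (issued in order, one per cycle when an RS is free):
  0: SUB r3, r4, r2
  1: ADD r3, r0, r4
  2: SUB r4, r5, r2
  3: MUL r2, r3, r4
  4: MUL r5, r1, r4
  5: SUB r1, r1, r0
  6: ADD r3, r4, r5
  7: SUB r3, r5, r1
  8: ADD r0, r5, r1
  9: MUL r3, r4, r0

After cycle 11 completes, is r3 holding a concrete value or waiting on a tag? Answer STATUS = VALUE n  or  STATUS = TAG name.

STATUS = TAG Mul1

c1: issue SUB r3<-Add1 | r0:3,r1:2,r2:2,r3:Add1,r4:1,r5:7
c2: issue ADD r3<-Add2 | r0:3,r1:2,r2:2,r3:Add2,r4:1,r5:7
c3: CDB Add1=-1; issue SUB r4<-Add1 | r0:3,r1:2,r2:2,r3:Add2,r4:Add1,r5:7
c4: CDB Add2=4; issue MUL r2<-Mul1 | r0:3,r1:2,r2:Mul1,r3:4,r4:Add1,r5:7
c5: CDB Add1=5; issue MUL r5<-Mul2 | r0:3,r1:2,r2:Mul1,r3:4,r4:5,r5:Mul2
c6: issue SUB r1<-Add1 | r0:3,r1:Add1,r2:Mul1,r3:4,r4:5,r5:Mul2
c7: issue ADD r3<-Add2 | r0:3,r1:Add1,r2:Mul1,r3:Add2,r4:5,r5:Mul2
c8: CDB Add1=-1; issue SUB r3<-Add1 | r0:3,r1:-1,r2:Mul1,r3:Add1,r4:5,r5:Mul2
c9: issue ADD r0<-Add3 | r0:Add3,r1:-1,r2:Mul1,r3:Add1,r4:5,r5:Mul2
c10: CDB Mul1=20; issue MUL r3<-Mul1 | r0:Add3,r1:-1,r2:20,r3:Mul1,r4:5,r5:Mul2
c11: CDB Mul2=10 | r0:Add3,r1:-1,r2:20,r3:Mul1,r4:5,r5:10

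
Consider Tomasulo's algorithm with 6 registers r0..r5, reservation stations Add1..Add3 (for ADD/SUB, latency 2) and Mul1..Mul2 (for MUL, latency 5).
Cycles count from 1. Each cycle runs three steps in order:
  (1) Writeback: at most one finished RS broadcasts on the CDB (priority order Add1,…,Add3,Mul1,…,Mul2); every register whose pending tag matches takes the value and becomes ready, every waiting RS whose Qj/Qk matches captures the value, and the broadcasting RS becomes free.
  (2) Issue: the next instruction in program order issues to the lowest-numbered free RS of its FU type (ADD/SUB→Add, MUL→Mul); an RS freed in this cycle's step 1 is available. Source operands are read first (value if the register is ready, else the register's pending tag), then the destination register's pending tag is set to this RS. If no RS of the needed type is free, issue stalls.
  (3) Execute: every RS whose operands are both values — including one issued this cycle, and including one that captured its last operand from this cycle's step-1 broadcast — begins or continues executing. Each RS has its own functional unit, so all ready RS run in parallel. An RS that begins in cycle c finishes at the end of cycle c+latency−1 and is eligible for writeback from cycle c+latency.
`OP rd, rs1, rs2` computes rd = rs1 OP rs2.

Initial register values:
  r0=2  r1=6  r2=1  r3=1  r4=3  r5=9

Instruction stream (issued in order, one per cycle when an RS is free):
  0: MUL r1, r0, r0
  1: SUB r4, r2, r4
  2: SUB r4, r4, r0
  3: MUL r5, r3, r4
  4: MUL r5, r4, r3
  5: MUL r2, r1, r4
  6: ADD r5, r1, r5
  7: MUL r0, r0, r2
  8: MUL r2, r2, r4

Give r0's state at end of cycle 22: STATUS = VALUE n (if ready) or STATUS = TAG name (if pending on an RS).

c1: issue MUL r1<-Mul1 | r0:2,r1:Mul1,r2:1,r3:1,r4:3,r5:9
c2: issue SUB r4<-Add1 | r0:2,r1:Mul1,r2:1,r3:1,r4:Add1,r5:9
c3: issue SUB r4<-Add2 | r0:2,r1:Mul1,r2:1,r3:1,r4:Add2,r5:9
c4: CDB Add1=-2; issue MUL r5<-Mul2 | r0:2,r1:Mul1,r2:1,r3:1,r4:Add2,r5:Mul2
c5: stall | r0:2,r1:Mul1,r2:1,r3:1,r4:Add2,r5:Mul2
c6: CDB Add2=-4; stall | r0:2,r1:Mul1,r2:1,r3:1,r4:-4,r5:Mul2
c7: CDB Mul1=4; issue MUL r5<-Mul1 | r0:2,r1:4,r2:1,r3:1,r4:-4,r5:Mul1
c8: stall | r0:2,r1:4,r2:1,r3:1,r4:-4,r5:Mul1
c9: stall | r0:2,r1:4,r2:1,r3:1,r4:-4,r5:Mul1
c10: stall | r0:2,r1:4,r2:1,r3:1,r4:-4,r5:Mul1
c11: CDB Mul2=-4; issue MUL r2<-Mul2 | r0:2,r1:4,r2:Mul2,r3:1,r4:-4,r5:Mul1
c12: CDB Mul1=-4; issue ADD r5<-Add1 | r0:2,r1:4,r2:Mul2,r3:1,r4:-4,r5:Add1
c13: issue MUL r0<-Mul1 | r0:Mul1,r1:4,r2:Mul2,r3:1,r4:-4,r5:Add1
c14: CDB Add1=0; stall | r0:Mul1,r1:4,r2:Mul2,r3:1,r4:-4,r5:0
c15: stall | r0:Mul1,r1:4,r2:Mul2,r3:1,r4:-4,r5:0
c16: CDB Mul2=-16; issue MUL r2<-Mul2 | r0:Mul1,r1:4,r2:Mul2,r3:1,r4:-4,r5:0
c17: - | r0:Mul1,r1:4,r2:Mul2,r3:1,r4:-4,r5:0
c18: - | r0:Mul1,r1:4,r2:Mul2,r3:1,r4:-4,r5:0
c19: - | r0:Mul1,r1:4,r2:Mul2,r3:1,r4:-4,r5:0
c20: - | r0:Mul1,r1:4,r2:Mul2,r3:1,r4:-4,r5:0
c21: CDB Mul1=-32 | r0:-32,r1:4,r2:Mul2,r3:1,r4:-4,r5:0
c22: CDB Mul2=64 | r0:-32,r1:4,r2:64,r3:1,r4:-4,r5:0

STATUS = VALUE -32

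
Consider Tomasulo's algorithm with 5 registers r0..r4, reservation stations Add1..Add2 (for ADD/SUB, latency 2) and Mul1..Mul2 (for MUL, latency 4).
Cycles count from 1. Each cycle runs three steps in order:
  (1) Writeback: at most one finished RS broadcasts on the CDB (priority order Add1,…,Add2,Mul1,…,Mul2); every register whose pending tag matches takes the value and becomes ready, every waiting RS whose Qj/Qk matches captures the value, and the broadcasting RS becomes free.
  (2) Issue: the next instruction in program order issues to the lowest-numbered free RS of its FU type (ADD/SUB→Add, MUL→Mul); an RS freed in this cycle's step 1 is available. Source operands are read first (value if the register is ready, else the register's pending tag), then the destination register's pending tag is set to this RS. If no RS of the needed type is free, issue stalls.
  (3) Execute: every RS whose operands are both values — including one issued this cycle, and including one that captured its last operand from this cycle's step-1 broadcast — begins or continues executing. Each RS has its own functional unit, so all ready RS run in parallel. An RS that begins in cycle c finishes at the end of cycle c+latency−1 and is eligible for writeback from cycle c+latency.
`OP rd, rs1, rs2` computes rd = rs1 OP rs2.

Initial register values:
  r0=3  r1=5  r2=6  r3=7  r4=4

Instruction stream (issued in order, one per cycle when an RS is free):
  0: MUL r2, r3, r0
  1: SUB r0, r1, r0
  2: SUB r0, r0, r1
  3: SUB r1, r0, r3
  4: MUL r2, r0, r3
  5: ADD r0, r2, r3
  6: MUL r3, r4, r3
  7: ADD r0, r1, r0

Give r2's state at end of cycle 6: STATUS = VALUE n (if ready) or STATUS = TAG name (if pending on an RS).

c1: issue MUL r2<-Mul1 | r0:3,r1:5,r2:Mul1,r3:7,r4:4
c2: issue SUB r0<-Add1 | r0:Add1,r1:5,r2:Mul1,r3:7,r4:4
c3: issue SUB r0<-Add2 | r0:Add2,r1:5,r2:Mul1,r3:7,r4:4
c4: CDB Add1=2; issue SUB r1<-Add1 | r0:Add2,r1:Add1,r2:Mul1,r3:7,r4:4
c5: CDB Mul1=21; issue MUL r2<-Mul1 | r0:Add2,r1:Add1,r2:Mul1,r3:7,r4:4
c6: CDB Add2=-3; issue ADD r0<-Add2 | r0:Add2,r1:Add1,r2:Mul1,r3:7,r4:4

STATUS = TAG Mul1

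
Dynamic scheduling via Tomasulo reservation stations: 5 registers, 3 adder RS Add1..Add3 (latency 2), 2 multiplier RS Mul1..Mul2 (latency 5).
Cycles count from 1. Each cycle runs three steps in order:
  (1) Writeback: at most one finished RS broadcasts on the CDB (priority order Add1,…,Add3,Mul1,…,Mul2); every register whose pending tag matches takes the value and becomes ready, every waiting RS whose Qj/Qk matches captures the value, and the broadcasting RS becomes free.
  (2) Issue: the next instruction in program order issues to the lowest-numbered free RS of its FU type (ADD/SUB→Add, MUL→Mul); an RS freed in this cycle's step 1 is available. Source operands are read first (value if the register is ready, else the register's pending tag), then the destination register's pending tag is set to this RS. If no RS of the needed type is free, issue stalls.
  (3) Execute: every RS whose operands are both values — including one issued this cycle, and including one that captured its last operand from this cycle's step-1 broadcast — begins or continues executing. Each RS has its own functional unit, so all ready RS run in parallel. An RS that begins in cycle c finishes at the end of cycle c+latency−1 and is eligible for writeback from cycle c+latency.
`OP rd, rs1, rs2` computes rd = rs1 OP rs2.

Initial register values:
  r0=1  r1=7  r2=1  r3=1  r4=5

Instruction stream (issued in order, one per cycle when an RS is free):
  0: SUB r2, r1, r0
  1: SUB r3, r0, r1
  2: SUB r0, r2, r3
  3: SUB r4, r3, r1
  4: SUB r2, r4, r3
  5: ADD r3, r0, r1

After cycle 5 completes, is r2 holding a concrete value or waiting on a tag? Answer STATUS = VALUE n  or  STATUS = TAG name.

c1: issue SUB r2<-Add1 | r0:1,r1:7,r2:Add1,r3:1,r4:5
c2: issue SUB r3<-Add2 | r0:1,r1:7,r2:Add1,r3:Add2,r4:5
c3: CDB Add1=6; issue SUB r0<-Add1 | r0:Add1,r1:7,r2:6,r3:Add2,r4:5
c4: CDB Add2=-6; issue SUB r4<-Add2 | r0:Add1,r1:7,r2:6,r3:-6,r4:Add2
c5: issue SUB r2<-Add3 | r0:Add1,r1:7,r2:Add3,r3:-6,r4:Add2

STATUS = TAG Add3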